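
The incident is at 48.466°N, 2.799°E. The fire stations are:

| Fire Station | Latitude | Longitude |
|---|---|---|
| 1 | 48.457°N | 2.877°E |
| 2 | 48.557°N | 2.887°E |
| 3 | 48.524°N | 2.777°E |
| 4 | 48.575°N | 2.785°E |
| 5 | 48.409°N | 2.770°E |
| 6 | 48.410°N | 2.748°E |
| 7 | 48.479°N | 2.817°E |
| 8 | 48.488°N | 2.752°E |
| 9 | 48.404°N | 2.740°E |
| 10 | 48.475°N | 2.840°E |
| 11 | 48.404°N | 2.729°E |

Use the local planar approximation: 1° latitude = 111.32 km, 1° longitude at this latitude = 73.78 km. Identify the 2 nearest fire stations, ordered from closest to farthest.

Distances from 48.466°N, 2.799°E:
1: 5.841 km
2: 12.032 km
3: 6.657 km
4: 12.178 km
5: 6.696 km
6: 7.282 km
7: 1.964 km
8: 4.245 km
9: 8.160 km
10: 3.187 km
11: 8.620 km
Sorted: 7 (1.964 km) < 10 (3.187 km) < 8 (4.245 km) < 1 (5.841 km) < …

7, 10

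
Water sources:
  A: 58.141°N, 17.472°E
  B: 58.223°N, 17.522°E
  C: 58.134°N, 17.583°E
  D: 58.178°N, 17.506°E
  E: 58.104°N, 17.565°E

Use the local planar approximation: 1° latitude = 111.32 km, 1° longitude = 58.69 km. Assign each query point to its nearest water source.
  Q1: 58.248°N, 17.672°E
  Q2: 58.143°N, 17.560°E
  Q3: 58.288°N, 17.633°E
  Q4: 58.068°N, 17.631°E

Q1 at 58.248°N, 17.672°E:
  A: 16.723 km
  B: 9.233 km
  C: 13.723 km
  D: 12.476 km
  E: 17.216 km
  → nearest: B (9.233 km)
Q2 at 58.143°N, 17.560°E:
  A: 5.170 km
  B: 9.181 km
  C: 1.681 km
  D: 5.022 km
  E: 4.351 km
  → nearest: C (1.681 km)
Q3 at 58.288°N, 17.633°E:
  A: 18.896 km
  B: 9.736 km
  C: 17.393 km
  D: 14.335 km
  E: 20.868 km
  → nearest: B (9.736 km)
Q4 at 58.068°N, 17.631°E:
  A: 12.374 km
  B: 18.402 km
  C: 7.869 km
  D: 14.275 km
  E: 5.574 km
  → nearest: E (5.574 km)

Q1→B; Q2→C; Q3→B; Q4→E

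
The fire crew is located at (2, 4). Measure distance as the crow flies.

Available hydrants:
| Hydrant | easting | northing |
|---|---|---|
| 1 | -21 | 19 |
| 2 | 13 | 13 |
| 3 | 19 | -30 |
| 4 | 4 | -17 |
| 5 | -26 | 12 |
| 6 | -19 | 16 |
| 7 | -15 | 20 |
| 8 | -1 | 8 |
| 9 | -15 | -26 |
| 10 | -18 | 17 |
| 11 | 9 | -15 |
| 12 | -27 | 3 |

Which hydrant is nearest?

8

Distances from (2, 4):
1: √((-23)² + (15)²) = √(529.000 + 225.000) = 27.5
2: √((11)² + (9)²) = √(121.000 + 81.000) = 14.2
3: √((17)² + (-34)²) = √(289.000 + 1156.000) = 38.0
4: √((2)² + (-21)²) = √(4.000 + 441.000) = 21.1
5: √((-28)² + (8)²) = √(784.000 + 64.000) = 29.1
6: √((-21)² + (12)²) = √(441.000 + 144.000) = 24.2
7: √((-17)² + (16)²) = √(289.000 + 256.000) = 23.3
8: √((-3)² + (4)²) = √(9.000 + 16.000) = 5.0
9: √((-17)² + (-30)²) = √(289.000 + 900.000) = 34.5
10: √((-20)² + (13)²) = √(400.000 + 169.000) = 23.9
11: √((7)² + (-19)²) = √(49.000 + 361.000) = 20.2
12: √((-29)² + (-1)²) = √(841.000 + 1.000) = 29.0
Minimum: 8 at 5.0.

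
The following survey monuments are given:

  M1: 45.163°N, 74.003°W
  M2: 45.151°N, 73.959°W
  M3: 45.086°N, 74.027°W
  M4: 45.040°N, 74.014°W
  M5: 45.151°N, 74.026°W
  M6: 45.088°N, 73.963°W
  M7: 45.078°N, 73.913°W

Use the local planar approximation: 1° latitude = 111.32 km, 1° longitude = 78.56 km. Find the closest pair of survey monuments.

Pairwise distances:
M1–M2: 3.706 km
M1–M3: 8.777 km
M1–M4: 13.720 km
M1–M5: 2.247 km
M1–M6: 8.921 km
M1–M7: 11.812 km
M2–M3: 8.994 km
M2–M4: 13.090 km
M2–M5: 5.264 km
M2–M6: 7.020 km
M2–M7: 8.894 km
M3–M4: 5.222 km
M3–M5: 7.236 km
M3–M6: 5.033 km
M3–M7: 9.000 km
M4–M5: 12.392 km
M4–M6: 6.679 km
M4–M7: 8.992 km
M5–M6: 8.584 km
M5–M7: 12.035 km
M6–M7: 4.083 km
Closest pair: M1–M5 at 2.247 km.

M1 and M5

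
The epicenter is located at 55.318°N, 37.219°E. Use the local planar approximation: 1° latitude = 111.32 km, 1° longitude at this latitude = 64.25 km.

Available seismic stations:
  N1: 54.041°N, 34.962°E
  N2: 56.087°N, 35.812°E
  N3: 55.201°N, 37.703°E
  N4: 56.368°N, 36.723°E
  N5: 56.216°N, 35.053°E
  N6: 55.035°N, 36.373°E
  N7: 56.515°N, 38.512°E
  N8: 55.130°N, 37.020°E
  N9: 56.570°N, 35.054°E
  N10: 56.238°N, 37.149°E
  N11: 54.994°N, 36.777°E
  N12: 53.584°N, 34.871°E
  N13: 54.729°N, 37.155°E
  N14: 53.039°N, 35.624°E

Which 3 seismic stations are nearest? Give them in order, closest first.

N8, N3, N11

Distances from 55.318°N, 37.219°E:
N1: 203.068 km
N2: 124.500 km
N3: 33.714 km
N4: 121.152 km
N5: 171.348 km
N6: 62.825 km
N7: 157.026 km
N8: 24.525 km
N9: 196.911 km
N10: 102.513 km
N11: 45.906 km
N12: 244.987 km
N13: 65.696 km
N14: 273.614 km
Sorted: N8 (24.525 km) < N3 (33.714 km) < N11 (45.906 km) < N6 (62.825 km) < N13 (65.696 km) < …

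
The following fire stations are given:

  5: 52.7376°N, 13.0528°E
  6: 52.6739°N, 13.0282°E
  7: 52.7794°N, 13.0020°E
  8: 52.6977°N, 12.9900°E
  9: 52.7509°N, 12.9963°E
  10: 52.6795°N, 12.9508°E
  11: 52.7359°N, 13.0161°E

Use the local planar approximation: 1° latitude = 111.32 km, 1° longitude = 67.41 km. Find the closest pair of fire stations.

9 and 11

Pairwise distances:
5–6: 7.2824 km
5–7: 5.7774 km
5–8: 6.1359 km
5–9: 4.0863 km
5–10: 9.4397 km
5–11: 2.4812 km
6–7: 11.8763 km
6–8: 3.6946 km
6–9: 8.8373 km
6–10: 5.2546 km
6–11: 6.9499 km
7–8: 9.1307 km
7–9: 3.1958 km
7–10: 11.6441 km
7–11: 4.9348 km
8–9: 5.9374 km
8–10: 3.3298 km
8–11: 4.6020 km
9–10: 8.5195 km
9–11: 2.1377 km
10–11: 7.6678 km
Closest pair: 9–11 at 2.1377 km.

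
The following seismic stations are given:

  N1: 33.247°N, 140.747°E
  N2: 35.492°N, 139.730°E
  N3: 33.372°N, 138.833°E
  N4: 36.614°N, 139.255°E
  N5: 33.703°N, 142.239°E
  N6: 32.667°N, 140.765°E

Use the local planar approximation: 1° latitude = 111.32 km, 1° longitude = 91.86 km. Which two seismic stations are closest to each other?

Pairwise distances:
N1–N2: √((2.245·111.32)² + (-1.017·91.86)²) = √(62456.70750 + 8727.59908) = 266.804 km
N1–N3: √((0.125·111.32)² + (-1.914·91.86)²) = √(193.62722 + 30912.68647) = 176.370 km
N1–N4: √((3.367·111.32)² + (-1.492·91.86)²) = √(140485.86443 + 18784.10592) = 399.086 km
N1–N5: √((0.456·111.32)² + (1.492·91.86)²) = √(2576.77252 + 18784.10592) = 146.154 km
N1–N6: √((-0.580·111.32)² + (0.018·91.86)²) = √(4168.71670 + 2.73400) = 64.587 km
N2–N3: √((-2.120·111.32)² + (-0.897·91.86)²) = √(55695.24480 + 6789.49962) = 249.969 km
N2–N4: √((1.122·111.32)² + (-0.475·91.86)²) = √(15600.26979 + 1903.88232) = 132.303 km
N2–N5: √((-1.789·111.32)² + (2.509·91.86)²) = √(39661.31199 + 53119.52768) = 304.599 km
N2–N6: √((-2.825·111.32)² + (1.035·91.86)²) = √(98897.04144 + 9039.27464) = 328.537 km
N3–N4: √((3.242·111.32)² + (0.422·91.86)²) = √(130248.40579 + 1502.71902) = 362.975 km
N3–N5: √((0.331·111.32)² + (3.406·91.86)²) = √(1357.69551 + 97890.86575) = 315.037 km
N3–N6: √((-0.705·111.32)² + (1.932·91.86)²) = √(6159.20458 + 31496.85030) = 194.052 km
N4–N5: √((-2.911·111.32)² + (2.984·91.86)²) = √(105010.03572 + 75136.42367) = 424.437 km
N4–N6: √((-3.947·111.32)² + (1.510·91.86)²) = √(193054.81955 + 19240.07571) = 460.755 km
N5–N6: √((-1.036·111.32)² + (-1.474·91.86)²) = √(13300.43687 + 18333.60411) = 177.860 km
Closest pair: N1–N6 at 64.587 km.

N1 and N6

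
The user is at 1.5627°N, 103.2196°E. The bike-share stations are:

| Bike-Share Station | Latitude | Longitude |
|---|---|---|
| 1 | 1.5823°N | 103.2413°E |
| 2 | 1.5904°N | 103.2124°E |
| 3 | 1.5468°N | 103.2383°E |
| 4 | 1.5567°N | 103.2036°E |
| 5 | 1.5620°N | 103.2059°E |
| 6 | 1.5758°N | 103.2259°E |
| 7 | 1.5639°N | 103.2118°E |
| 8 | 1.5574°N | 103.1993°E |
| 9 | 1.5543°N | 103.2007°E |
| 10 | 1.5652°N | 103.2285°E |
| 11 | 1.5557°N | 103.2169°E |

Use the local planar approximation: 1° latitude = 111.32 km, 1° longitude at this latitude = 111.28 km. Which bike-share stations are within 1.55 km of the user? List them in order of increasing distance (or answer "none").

Distances from 1.5627°N, 103.2196°E:
1: √((0.0196·111.32)² + (0.0217·111.28)²) = √(4.760565 + 5.831143) = 3.2545 km
2: √((0.0277·111.32)² + (-0.0072·111.28)²) = √(9.508367 + 0.641947) = 3.1860 km
3: √((-0.0159·111.32)² + (0.0187·111.28)²) = √(3.132858 + 4.330295) = 2.7319 km
4: √((-0.0060·111.32)² + (-0.0160·111.28)²) = √(0.446117 + 3.170109) = 1.9016 km
5: √((-0.0007·111.32)² + (-0.0137·111.28)²) = √(0.006072 + 2.324210) = 1.5265 km
6: √((0.0131·111.32)² + (0.0063·111.28)²) = √(2.126616 + 0.491491) = 1.6181 km
7: √((0.0012·111.32)² + (-0.0078·111.28)²) = √(0.017845 + 0.753396) = 0.8782 km
8: √((-0.0053·111.32)² + (-0.0203·111.28)²) = √(0.348095 + 5.103009) = 2.3348 km
9: √((-0.0084·111.32)² + (-0.0189·111.28)²) = √(0.874390 + 4.423417) = 2.3017 km
10: √((0.0025·111.32)² + (0.0089·111.28)²) = √(0.077451 + 0.980876) = 1.0288 km
11: √((-0.0070·111.32)² + (-0.0027·111.28)²) = √(0.607215 + 0.090274) = 0.8352 km
Threshold 1.55 km: 11 (0.8352 km), 7 (0.8782 km), 10 (1.0288 km), 5 (1.5265 km) are within range.

11, 7, 10, 5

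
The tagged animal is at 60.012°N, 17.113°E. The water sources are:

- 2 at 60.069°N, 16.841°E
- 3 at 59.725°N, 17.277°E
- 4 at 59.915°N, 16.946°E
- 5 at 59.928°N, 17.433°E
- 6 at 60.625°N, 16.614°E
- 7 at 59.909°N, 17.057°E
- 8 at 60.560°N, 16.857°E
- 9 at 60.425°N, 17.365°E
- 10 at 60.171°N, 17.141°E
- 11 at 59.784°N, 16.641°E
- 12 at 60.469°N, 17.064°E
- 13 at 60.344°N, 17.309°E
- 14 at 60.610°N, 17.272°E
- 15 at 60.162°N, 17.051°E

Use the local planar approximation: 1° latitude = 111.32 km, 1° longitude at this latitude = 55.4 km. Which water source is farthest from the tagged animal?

Distances from 60.012°N, 17.113°E:
2: √((0.057·111.32)² + (-0.272·55.4)²) = √(40.26207 + 227.06873) = 16.350 km
3: √((-0.287·111.32)² + (0.164·55.4)²) = √(1020.72838 + 82.54813) = 33.216 km
4: √((-0.097·111.32)² + (-0.167·55.4)²) = √(116.59767 + 85.59580) = 14.219 km
5: √((-0.084·111.32)² + (0.320·55.4)²) = √(87.43896 + 314.28198) = 20.043 km
6: √((0.613·111.32)² + (-0.499·55.4)²) = √(4656.58296 + 764.22391) = 73.626 km
7: √((-0.103·111.32)² + (-0.056·55.4)²) = √(131.46824 + 9.62489) = 11.878 km
8: √((0.548·111.32)² + (-0.256·55.4)²) = √(3721.40993 + 201.14047) = 62.630 km
9: √((0.413·111.32)² + (0.252·55.4)²) = √(2113.71534 + 194.90394) = 48.048 km
10: √((0.159·111.32)² + (0.028·55.4)²) = √(313.28575 + 2.40622) = 17.768 km
11: √((-0.228·111.32)² + (-0.472·55.4)²) = √(644.19313 + 683.75974) = 36.441 km
12: √((0.457·111.32)² + (-0.049·55.4)²) = √(2588.08655 + 7.36905) = 50.946 km
13: √((0.332·111.32)² + (0.196·55.4)²) = √(1365.91150 + 117.90485) = 38.520 km
14: √((0.598·111.32)² + (0.159·55.4)²) = √(4431.47969 + 77.59143) = 67.150 km
15: √((0.150·111.32)² + (-0.062·55.4)²) = √(278.82320 + 11.79785) = 17.048 km
Maximum: 6 at 73.626 km.

6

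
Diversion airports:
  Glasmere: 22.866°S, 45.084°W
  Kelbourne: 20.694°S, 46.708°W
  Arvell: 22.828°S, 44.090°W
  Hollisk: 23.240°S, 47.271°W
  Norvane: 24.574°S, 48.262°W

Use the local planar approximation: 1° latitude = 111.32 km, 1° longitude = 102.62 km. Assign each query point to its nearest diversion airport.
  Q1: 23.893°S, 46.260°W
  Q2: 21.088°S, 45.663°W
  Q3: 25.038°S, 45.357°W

Q1→Hollisk; Q2→Kelbourne; Q3→Glasmere

Q1 at 23.893°S, 46.260°W:
  Glasmere: √((1.027·111.32)² + (1.176·102.62)²) = √(13070.35196 + 14563.93272) = 166.236 km
  Kelbourne: √((3.199·111.32)² + (-0.448·102.62)²) = √(126816.24086 + 2113.58661) = 359.068 km
  Arvell: √((1.065·111.32)² + (2.170·102.62)²) = √(14055.47771 + 49588.78737) = 252.278 km
  Hollisk: √((0.653·111.32)² + (-1.011·102.62)²) = √(5284.12105 + 10763.81765) = 126.680 km
  Norvane: √((-0.681·111.32)² + (-2.002·102.62)²) = √(5746.99235 + 42207.74664) = 218.986 km
  → nearest: Hollisk (126.680 km)
Q2 at 21.088°S, 45.663°W:
  Glasmere: √((-1.778·111.32)² + (0.579·102.62)²) = √(39175.08149 + 3530.37751) = 206.653 km
  Kelbourne: √((0.394·111.32)² + (-1.045·102.62)²) = √(1923.70662 + 11499.96720) = 115.861 km
  Arvell: √((-1.740·111.32)² + (1.573·102.62)²) = √(37518.45033 + 26056.82318) = 252.141 km
  Hollisk: √((-2.152·111.32)² + (-1.608·102.62)²) = √(57389.30024 + 27229.27697) = 290.893 km
  Norvane: √((-3.486·111.32)² + (-2.599·102.62)²) = √(150591.74330 + 71133.89338) = 470.878 km
  → nearest: Kelbourne (115.861 km)
Q3 at 25.038°S, 45.357°W:
  Glasmere: √((2.172·111.32)² + (0.273·102.62)²) = √(58460.97271 + 784.85479) = 243.405 km
  Kelbourne: √((4.344·111.32)² + (-1.351·102.62)²) = √(233843.89085 + 19220.94423) = 503.055 km
  Arvell: √((2.210·111.32)² + (1.267·102.62)²) = √(60524.46270 + 16905.08078) = 278.262 km
  Hollisk: √((1.798·111.32)² + (-1.914·102.62)²) = √(40061.36752 + 38578.72652) = 280.428 km
  Norvane: √((0.464·111.32)² + (-2.905·102.62)²) = √(2667.97869 + 88870.22794) = 302.553 km
  → nearest: Glasmere (243.405 km)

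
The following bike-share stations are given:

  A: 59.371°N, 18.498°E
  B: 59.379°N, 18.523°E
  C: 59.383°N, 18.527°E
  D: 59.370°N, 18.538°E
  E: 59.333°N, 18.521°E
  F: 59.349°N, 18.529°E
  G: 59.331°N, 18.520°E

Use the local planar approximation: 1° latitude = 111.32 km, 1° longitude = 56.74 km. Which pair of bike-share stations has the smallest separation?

Pairwise distances:
A–B: 1.675 km
A–C: 2.119 km
A–D: 2.272 km
A–E: 4.427 km
A–F: 3.015 km
A–G: 4.624 km
B–C: 0.500 km
B–D: 1.315 km
B–E: 5.122 km
B–F: 3.357 km
B–G: 5.346 km
C–D: 1.576 km
C–E: 5.576 km
C–F: 3.787 km
C–G: 5.802 km
D–E: 4.230 km
D–F: 2.393 km
D–G: 4.460 km
E–F: 1.838 km
E–G: 0.230 km
F–G: 2.068 km
Closest pair: E–G at 0.230 km.

E and G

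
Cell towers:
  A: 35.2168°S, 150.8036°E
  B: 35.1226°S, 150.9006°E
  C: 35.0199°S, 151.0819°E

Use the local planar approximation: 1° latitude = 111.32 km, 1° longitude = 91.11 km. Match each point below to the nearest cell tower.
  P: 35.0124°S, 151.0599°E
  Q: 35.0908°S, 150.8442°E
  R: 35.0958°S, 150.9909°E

P→C; Q→B; R→B

P at 35.0124°S, 151.0599°E:
  A: √((-0.2044·111.32)² + (-0.2563·91.11)²) = √(517.735779 + 545.292225) = 32.6041 km
  B: √((-0.1102·111.32)² + (-0.1593·91.11)²) = √(150.490673 + 210.651058) = 19.0037 km
  C: √((-0.0075·111.32)² + (0.0220·91.11)²) = √(0.697058 + 4.017700) = 2.1713 km
  → nearest: C (2.1713 km)
Q at 35.0908°S, 150.8442°E:
  A: √((-0.1260·111.32)² + (-0.0406·91.11)²) = √(196.737653 + 13.683089) = 14.5059 km
  B: √((-0.0318·111.32)² + (0.0564·91.11)²) = √(12.531430 + 26.405251) = 6.2399 km
  C: √((0.0709·111.32)² + (0.2377·91.11)²) = √(62.292945 + 469.019022) = 23.0502 km
  → nearest: B (6.2399 km)
R at 35.0958°S, 150.9909°E:
  A: √((-0.1210·111.32)² + (-0.1873·91.11)²) = √(181.433357 + 291.210914) = 21.7404 km
  B: √((-0.0268·111.32)² + (-0.0903·91.11)²) = √(8.900532 + 67.687363) = 8.7515 km
  C: √((0.0759·111.32)² + (0.0910·91.11)²) = √(71.388778 + 68.740847) = 11.8376 km
  → nearest: B (8.7515 km)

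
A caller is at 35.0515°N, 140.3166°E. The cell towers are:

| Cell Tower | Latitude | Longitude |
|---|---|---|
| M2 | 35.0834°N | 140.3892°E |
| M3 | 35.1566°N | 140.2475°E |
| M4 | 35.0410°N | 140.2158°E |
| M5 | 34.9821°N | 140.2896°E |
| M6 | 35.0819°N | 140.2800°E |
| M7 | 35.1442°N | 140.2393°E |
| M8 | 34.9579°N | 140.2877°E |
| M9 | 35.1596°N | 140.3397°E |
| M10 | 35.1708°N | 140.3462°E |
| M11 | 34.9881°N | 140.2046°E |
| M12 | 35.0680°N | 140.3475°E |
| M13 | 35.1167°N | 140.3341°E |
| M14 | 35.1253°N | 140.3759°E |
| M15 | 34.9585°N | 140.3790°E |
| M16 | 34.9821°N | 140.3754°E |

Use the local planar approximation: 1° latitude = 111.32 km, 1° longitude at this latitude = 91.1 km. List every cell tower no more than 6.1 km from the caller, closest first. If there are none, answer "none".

M12, M6

Distances from 35.0515°N, 140.3166°E:
M2: √((0.0319·111.32)² + (0.0726·91.1)²) = √(12.610368 + 43.743144) = 7.5069 km
M3: √((0.1051·111.32)² + (-0.0691·91.1)²) = √(136.883729 + 39.627151) = 13.2857 km
M4: √((-0.0105·111.32)² + (-0.1008·91.1)²) = √(1.366234 + 84.325285) = 9.2570 km
M5: √((-0.0694·111.32)² + (-0.0270·91.1)²) = √(59.685019 + 6.050124) = 8.1077 km
M6: √((0.0304·111.32)² + (-0.0366·91.1)²) = √(11.452322 + 11.117290) = 4.7507 km
M7: √((0.0927·111.32)² + (-0.0773·91.1)²) = √(106.489273 + 49.590187) = 12.4932 km
M8: √((-0.0936·111.32)² + (-0.0289·91.1)²) = √(108.567064 + 6.931583) = 10.7470 km
M9: √((0.1081·111.32)² + (0.0231·91.1)²) = √(144.809743 + 4.428541) = 12.2163 km
M10: √((0.1193·111.32)² + (0.0296·91.1)²) = √(176.371043 + 7.271436) = 13.5515 km
M11: √((-0.0634·111.32)² + (-0.1120·91.1)²) = √(49.810960 + 104.105290) = 12.4063 km
M12: √((0.0165·111.32)² + (0.0309·91.1)²) = √(3.373761 + 7.924169) = 3.3612 km
M13: √((0.0652·111.32)² + (0.0175·91.1)²) = √(52.679493 + 2.541633) = 7.4311 km
M14: √((0.0738·111.32)² + (0.0593·91.1)²) = √(67.493060 + 29.184089) = 9.8325 km
M15: √((-0.0930·111.32)² + (0.0624·91.1)²) = √(107.179640 + 32.315132) = 11.8108 km
M16: √((-0.0694·111.32)² + (0.0588·91.1)²) = √(59.685019 + 28.694021) = 9.4010 km
Threshold 6.1 km: M12 (3.3612 km), M6 (4.7507 km) are within range.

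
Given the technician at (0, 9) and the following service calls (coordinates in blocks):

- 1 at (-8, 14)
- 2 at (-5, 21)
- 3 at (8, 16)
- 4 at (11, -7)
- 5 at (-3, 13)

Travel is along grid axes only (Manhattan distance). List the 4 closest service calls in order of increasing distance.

5, 1, 3, 2

Distances from (0, 9):
1: |-8| + |5| = 8 + 5 = 13 blocks
2: |-5| + |12| = 5 + 12 = 17 blocks
3: |8| + |7| = 8 + 7 = 15 blocks
4: |11| + |-16| = 11 + 16 = 27 blocks
5: |-3| + |4| = 3 + 4 = 7 blocks
Sorted: 5 (7 blocks) < 1 (13 blocks) < 3 (15 blocks) < 2 (17 blocks) < 4 (27 blocks)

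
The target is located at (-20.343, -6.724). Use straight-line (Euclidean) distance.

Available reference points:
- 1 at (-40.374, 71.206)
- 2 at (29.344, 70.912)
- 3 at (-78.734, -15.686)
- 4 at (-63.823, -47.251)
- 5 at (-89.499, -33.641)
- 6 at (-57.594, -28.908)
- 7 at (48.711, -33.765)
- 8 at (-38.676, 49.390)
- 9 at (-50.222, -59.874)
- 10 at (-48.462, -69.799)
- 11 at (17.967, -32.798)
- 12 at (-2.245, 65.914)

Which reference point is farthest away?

2

Distances from (-20.343, -6.724):
1: √((-20.031)² + (77.930)²) = √(401.24096 + 6073.08490) = 80.463
2: √((49.687)² + (77.636)²) = √(2468.79797 + 6027.34850) = 92.175
3: √((-58.391)² + (-8.962)²) = √(3409.50888 + 80.31744) = 59.075
4: √((-43.480)² + (-40.527)²) = √(1890.51040 + 1642.43773) = 59.439
5: √((-69.156)² + (-26.917)²) = √(4782.55234 + 724.52489) = 74.210
6: √((-37.251)² + (-22.184)²) = √(1387.63700 + 492.12986) = 43.356
7: √((69.054)² + (-27.041)²) = √(4768.45492 + 731.21568) = 74.160
8: √((-18.333)² + (56.114)²) = √(336.09889 + 3148.78100) = 59.033
9: √((-29.879)² + (-53.150)²) = √(892.75464 + 2824.92250) = 60.973
10: √((-28.119)² + (-63.075)²) = √(790.67816 + 3978.45563) = 69.059
11: √((38.310)² + (-26.074)²) = √(1467.65610 + 679.85348) = 46.341
12: √((18.098)² + (72.638)²) = √(327.53760 + 5276.27904) = 74.859
Maximum: 2 at 92.175.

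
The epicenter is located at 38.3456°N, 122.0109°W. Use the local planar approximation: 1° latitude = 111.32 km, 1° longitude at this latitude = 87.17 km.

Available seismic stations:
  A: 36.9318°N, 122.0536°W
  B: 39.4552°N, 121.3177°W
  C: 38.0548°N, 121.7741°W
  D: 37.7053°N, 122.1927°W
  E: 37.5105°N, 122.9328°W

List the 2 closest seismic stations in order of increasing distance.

C, D

Distances from 38.3456°N, 122.0109°W:
A: √((-1.4138·111.32)² + (-0.0427·87.17)²) = √(24769.791446 + 13.854468) = 157.4282 km
B: √((1.1096·111.32)² + (0.6932·87.17)²) = √(15257.356411 + 3651.330964) = 137.5089 km
C: √((-0.2908·111.32)² + (0.2368·87.17)²) = √(1047.937061 + 426.086219) = 38.3930 km
D: √((-0.6403·111.32)² + (-0.1818·87.17)²) = √(5080.581225 + 251.143446) = 73.0187 km
E: √((-0.8351·111.32)² + (-0.9219·87.17)²) = √(8642.181097 + 6458.054741) = 122.8830 km
Sorted: C (38.3930 km) < D (73.0187 km) < E (122.8830 km) < B (137.5089 km) < …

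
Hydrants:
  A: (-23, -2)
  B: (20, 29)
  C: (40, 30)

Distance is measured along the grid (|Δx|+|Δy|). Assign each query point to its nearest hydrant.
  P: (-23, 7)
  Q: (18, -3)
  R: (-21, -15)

P at (-23, 7):
  A: 9
  B: 65
  C: 86
  → nearest: A (9)
Q at (18, -3):
  A: 42
  B: 34
  C: 55
  → nearest: B (34)
R at (-21, -15):
  A: 15
  B: 85
  C: 106
  → nearest: A (15)

P→A; Q→B; R→A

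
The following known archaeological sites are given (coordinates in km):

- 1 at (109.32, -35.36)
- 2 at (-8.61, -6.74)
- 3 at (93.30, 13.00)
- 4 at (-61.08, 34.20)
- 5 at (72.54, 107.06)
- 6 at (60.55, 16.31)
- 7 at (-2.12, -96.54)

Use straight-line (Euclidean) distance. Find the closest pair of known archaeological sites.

3 and 6

Pairwise distances:
3–6: 32.92 km
1–3: 50.94 km
2–4: 66.55 km
1–6: 71.05 km
2–6: 72.90 km
2–7: 90.03 km
5–6: 91.54 km
3–5: 96.32 km
2–3: 103.80 km
1–2: 121.35 km
4–6: 122.94 km
1–7: 127.13 km
6–7: 129.08 km
2–5: 139.77 km
4–7: 143.42 km
3–7: 145.27 km
1–5: 147.09 km
4–5: 152.19 km
3–4: 155.83 km
1–4: 184.05 km
5–7: 216.86 km
Closest pair: 3–6 at 32.92 km.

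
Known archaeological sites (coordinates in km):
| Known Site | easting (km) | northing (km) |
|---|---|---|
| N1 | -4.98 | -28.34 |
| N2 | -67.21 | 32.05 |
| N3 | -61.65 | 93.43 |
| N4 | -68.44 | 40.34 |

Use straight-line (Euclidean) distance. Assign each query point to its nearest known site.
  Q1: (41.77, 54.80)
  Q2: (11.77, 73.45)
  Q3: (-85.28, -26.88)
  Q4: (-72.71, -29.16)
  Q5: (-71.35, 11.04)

Q1 at (41.77, 54.80):
  N1: √((-46.75)² + (-83.14)²) = √(2185.5625 + 6912.2596) = 95.38 km
  N2: √((-108.98)² + (-22.75)²) = √(11876.6404 + 517.5625) = 111.33 km
  N3: √((-103.42)² + (38.63)²) = √(10695.6964 + 1492.2769) = 110.40 km
  N4: √((-110.21)² + (-14.46)²) = √(12146.2441 + 209.0916) = 111.15 km
  → nearest: N1 (95.38 km)
Q2 at (11.77, 73.45):
  N1: √((-16.75)² + (-101.79)²) = √(280.5625 + 10361.2041) = 103.16 km
  N2: √((-78.98)² + (-41.40)²) = √(6237.8404 + 1713.9600) = 89.17 km
  N3: √((-73.42)² + (19.98)²) = √(5390.4964 + 399.2004) = 76.09 km
  N4: √((-80.21)² + (-33.11)²) = √(6433.6441 + 1096.2721) = 86.78 km
  → nearest: N3 (76.09 km)
Q3 at (-85.28, -26.88):
  N1: √((80.30)² + (-1.46)²) = √(6448.0900 + 2.1316) = 80.31 km
  N2: √((18.07)² + (58.93)²) = √(326.5249 + 3472.7449) = 61.64 km
  N3: √((23.63)² + (120.31)²) = √(558.3769 + 14474.4961) = 122.61 km
  N4: √((16.84)² + (67.22)²) = √(283.5856 + 4518.5284) = 69.30 km
  → nearest: N2 (61.64 km)
Q4 at (-72.71, -29.16):
  N1: √((67.73)² + (0.82)²) = √(4587.3529 + 0.6724) = 67.73 km
  N2: √((5.50)² + (61.21)²) = √(30.2500 + 3746.6641) = 61.46 km
  N3: √((11.06)² + (122.59)²) = √(122.3236 + 15028.3081) = 123.09 km
  N4: √((4.27)² + (69.50)²) = √(18.2329 + 4830.2500) = 69.63 km
  → nearest: N2 (61.46 km)
Q5 at (-71.35, 11.04):
  N1: √((66.37)² + (-39.38)²) = √(4404.9769 + 1550.7844) = 77.17 km
  N2: √((4.14)² + (21.01)²) = √(17.1396 + 441.4201) = 21.41 km
  N3: √((9.70)² + (82.39)²) = √(94.0900 + 6788.1121) = 82.96 km
  N4: √((2.91)² + (29.30)²) = √(8.4681 + 858.4900) = 29.44 km
  → nearest: N2 (21.41 km)

Q1→N1; Q2→N3; Q3→N2; Q4→N2; Q5→N2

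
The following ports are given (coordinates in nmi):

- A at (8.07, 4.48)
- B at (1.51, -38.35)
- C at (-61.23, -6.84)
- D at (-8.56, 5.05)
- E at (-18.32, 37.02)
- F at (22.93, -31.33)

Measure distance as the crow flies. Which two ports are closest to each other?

A and D

Pairwise distances:
A–B: √((-6.56)² + (-42.83)²) = √(43.0336 + 1834.4089) = 43.33 nmi
A–C: √((-69.30)² + (-11.32)²) = √(4802.4900 + 128.1424) = 70.22 nmi
A–D: √((-16.63)² + (0.57)²) = √(276.5569 + 0.3249) = 16.64 nmi
A–E: √((-26.39)² + (32.54)²) = √(696.4321 + 1058.8516) = 41.90 nmi
A–F: √((14.86)² + (-35.81)²) = √(220.8196 + 1282.3561) = 38.77 nmi
B–C: √((-62.74)² + (31.51)²) = √(3936.3076 + 992.8801) = 70.21 nmi
B–D: √((-10.07)² + (43.40)²) = √(101.4049 + 1883.5600) = 44.55 nmi
B–E: √((-19.83)² + (75.37)²) = √(393.2289 + 5680.6369) = 77.94 nmi
B–F: √((21.42)² + (7.02)²) = √(458.8164 + 49.2804) = 22.54 nmi
C–D: √((52.67)² + (11.89)²) = √(2774.1289 + 141.3721) = 54.00 nmi
C–E: √((42.91)² + (43.86)²) = √(1841.2681 + 1923.6996) = 61.36 nmi
C–F: √((84.16)² + (-24.49)²) = √(7082.9056 + 599.7601) = 87.65 nmi
D–E: √((-9.76)² + (31.97)²) = √(95.2576 + 1022.0809) = 33.43 nmi
D–F: √((31.49)² + (-36.38)²) = √(991.6201 + 1323.5044) = 48.12 nmi
E–F: √((41.25)² + (-68.35)²) = √(1701.5625 + 4671.7225) = 79.83 nmi
Closest pair: A–D at 16.64 nmi.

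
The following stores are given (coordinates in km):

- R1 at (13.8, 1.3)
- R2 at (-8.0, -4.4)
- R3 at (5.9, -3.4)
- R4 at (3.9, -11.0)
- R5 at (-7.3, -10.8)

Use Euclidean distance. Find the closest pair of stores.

R2 and R5

Pairwise distances:
R1–R2: 22.5 km
R1–R3: 9.2 km
R1–R4: 15.8 km
R1–R5: 24.3 km
R2–R3: 13.9 km
R2–R4: 13.6 km
R2–R5: 6.4 km
R3–R4: 7.9 km
R3–R5: 15.1 km
R4–R5: 11.2 km
Closest pair: R2–R5 at 6.4 km.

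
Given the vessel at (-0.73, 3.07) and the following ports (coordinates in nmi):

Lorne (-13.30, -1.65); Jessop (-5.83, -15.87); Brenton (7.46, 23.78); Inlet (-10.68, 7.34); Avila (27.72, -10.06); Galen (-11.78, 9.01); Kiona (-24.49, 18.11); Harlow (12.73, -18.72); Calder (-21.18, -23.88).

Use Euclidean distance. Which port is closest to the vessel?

Inlet

Distances from (-0.73, 3.07):
Lorne: 13.43 nmi
Jessop: 19.61 nmi
Brenton: 22.27 nmi
Inlet: 10.83 nmi
Avila: 31.33 nmi
Galen: 12.55 nmi
Kiona: 28.12 nmi
Harlow: 25.61 nmi
Calder: 33.83 nmi
Minimum: Inlet at 10.83 nmi.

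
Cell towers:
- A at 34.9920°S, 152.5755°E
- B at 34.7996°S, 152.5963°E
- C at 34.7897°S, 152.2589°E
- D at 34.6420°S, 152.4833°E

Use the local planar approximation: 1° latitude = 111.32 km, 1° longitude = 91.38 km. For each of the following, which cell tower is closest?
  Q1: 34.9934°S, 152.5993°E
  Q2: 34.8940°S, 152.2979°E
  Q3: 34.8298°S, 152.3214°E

Q1 at 34.9934°S, 152.5993°E:
  A: √((0.0014·111.32)² + (-0.0238·91.38)²) = √(0.024289 + 4.729946) = 2.1804 km
  B: √((0.1938·111.32)² + (-0.0030·91.38)²) = √(465.429537 + 0.075153) = 21.5756 km
  C: √((0.2037·111.32)² + (-0.3404·91.38)²) = √(514.195715 + 967.567807) = 38.4937 km
  D: √((0.3514·111.32)² + (-0.1160·91.38)²) = √(1530.206032 + 112.361696) = 40.5286 km
  → nearest: A (2.1804 km)
Q2 at 34.8940°S, 152.2979°E:
  A: √((-0.0980·111.32)² + (0.2776·91.38)²) = √(119.014136 + 643.489154) = 27.6135 km
  B: √((0.0944·111.32)² + (0.2984·91.38)²) = √(110.430842 + 743.532481) = 29.2227 km
  C: √((0.1043·111.32)² + (-0.0390·91.38)²) = √(134.807797 + 12.700813) = 12.1453 km
  D: √((0.2520·111.32)² + (0.1854·91.38)²) = √(786.950611 + 287.026349) = 32.7716 km
  → nearest: C (12.1453 km)
Q3 at 34.8298°S, 152.3214°E:
  A: √((-0.1622·111.32)² + (0.2541·91.38)²) = √(326.022892 + 539.152518) = 29.4139 km
  B: √((0.0302·111.32)² + (0.2749·91.38)²) = √(11.302130 + 631.032587) = 25.3443 km
  C: √((0.0401·111.32)² + (-0.0625·91.38)²) = √(19.926689 + 32.618377) = 7.2488 km
  D: √((0.1878·111.32)² + (0.1619·91.38)²) = √(437.056488 + 218.874922) = 25.6112 km
  → nearest: C (7.2488 km)

Q1→A; Q2→C; Q3→C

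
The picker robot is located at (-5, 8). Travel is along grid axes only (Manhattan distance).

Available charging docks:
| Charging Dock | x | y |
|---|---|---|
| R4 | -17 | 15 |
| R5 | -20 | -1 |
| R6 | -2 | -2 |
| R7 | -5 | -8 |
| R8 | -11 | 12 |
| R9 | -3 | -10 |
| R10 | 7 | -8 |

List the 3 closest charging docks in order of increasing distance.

R8, R6, R7

Distances from (-5, 8):
R4: 19
R5: 24
R6: 13
R7: 16
R8: 10
R9: 20
R10: 28
Sorted: R8 (10) < R6 (13) < R7 (16) < R4 (19) < R9 (20) < …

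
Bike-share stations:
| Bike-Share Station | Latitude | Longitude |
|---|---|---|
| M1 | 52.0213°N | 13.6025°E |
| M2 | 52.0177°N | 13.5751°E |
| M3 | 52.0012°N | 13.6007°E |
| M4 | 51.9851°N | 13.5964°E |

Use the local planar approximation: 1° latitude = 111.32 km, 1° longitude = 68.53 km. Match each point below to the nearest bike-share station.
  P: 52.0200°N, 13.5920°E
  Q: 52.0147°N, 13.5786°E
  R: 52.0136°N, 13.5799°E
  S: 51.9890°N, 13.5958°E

P at 52.0200°N, 13.5920°E:
  M1: √((0.0013·111.32)² + (0.0105·68.53)²) = √(0.020943 + 0.517774) = 0.7340 km
  M2: √((-0.0023·111.32)² + (-0.0169·68.53)²) = √(0.065554 + 1.341328) = 1.1861 km
  M3: √((-0.0188·111.32)² + (0.0087·68.53)²) = √(4.379879 + 0.355468) = 2.1761 km
  M4: √((-0.0349·111.32)² + (0.0044·68.53)²) = √(15.093753 + 0.090922) = 3.8968 km
  → nearest: M1 (0.7340 km)
Q at 52.0147°N, 13.5786°E:
  M1: √((0.0066·111.32)² + (0.0239·68.53)²) = √(0.539802 + 2.682608) = 1.7951 km
  M2: √((0.0030·111.32)² + (-0.0035·68.53)²) = √(0.111529 + 0.057530) = 0.4112 km
  M3: √((-0.0135·111.32)² + (0.0221·68.53)²) = √(2.258468 + 2.293750) = 2.1336 km
  M4: √((-0.0296·111.32)² + (0.0178·68.53)²) = √(10.857499 + 1.487995) = 3.5136 km
  → nearest: M2 (0.4112 km)
R at 52.0136°N, 13.5799°E:
  M1: √((0.0077·111.32)² + (0.0226·68.53)²) = √(0.734730 + 2.398713) = 1.7702 km
  M2: √((0.0041·111.32)² + (-0.0048·68.53)²) = √(0.208312 + 0.108204) = 0.5626 km
  M3: √((-0.0124·111.32)² + (0.0208·68.53)²) = √(1.905416 + 2.031834) = 1.9843 km
  M4: √((-0.0285·111.32)² + (0.0165·68.53)²) = √(10.065518 + 1.278584) = 3.3681 km
  → nearest: M2 (0.5626 km)
S at 51.9890°N, 13.5958°E:
  M1: √((0.0323·111.32)² + (0.0067·68.53)²) = √(12.928598 + 0.210820) = 3.6248 km
  M2: √((0.0287·111.32)² + (-0.0207·68.53)²) = √(10.207284 + 2.012344) = 3.4957 km
  M3: √((0.0122·111.32)² + (0.0049·68.53)²) = √(1.844446 + 0.112760) = 1.3990 km
  M4: √((-0.0039·111.32)² + (0.0006·68.53)²) = √(0.188484 + 0.001691) = 0.4361 km
  → nearest: M4 (0.4361 km)

P→M1; Q→M2; R→M2; S→M4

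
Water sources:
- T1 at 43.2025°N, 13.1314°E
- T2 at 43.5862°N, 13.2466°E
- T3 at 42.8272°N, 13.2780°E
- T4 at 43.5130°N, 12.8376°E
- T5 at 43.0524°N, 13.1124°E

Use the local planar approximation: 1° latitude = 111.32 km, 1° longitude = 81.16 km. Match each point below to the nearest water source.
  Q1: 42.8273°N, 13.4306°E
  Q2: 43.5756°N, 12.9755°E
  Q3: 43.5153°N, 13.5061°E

Q1 at 42.8273°N, 13.4306°E:
  T1: 48.3133 km
  T2: 85.7905 km
  T3: 12.3850 km
  T4: 90.2379 km
  T5: 35.9840 km
  → nearest: T3 (12.3850 km)
Q2 at 43.5756°N, 12.9755°E:
  T1: 43.4180 km
  T2: 22.0341 km
  T3: 86.8540 km
  T4: 13.1842 km
  T5: 59.2929 km
  → nearest: T4 (13.1842 km)
Q3 at 43.5153°N, 13.5061°E:
  T1: 46.2310 km
  T2: 22.4913 km
  T3: 78.8046 km
  T4: 54.2561 km
  T5: 60.6327 km
  → nearest: T2 (22.4913 km)

Q1→T3; Q2→T4; Q3→T2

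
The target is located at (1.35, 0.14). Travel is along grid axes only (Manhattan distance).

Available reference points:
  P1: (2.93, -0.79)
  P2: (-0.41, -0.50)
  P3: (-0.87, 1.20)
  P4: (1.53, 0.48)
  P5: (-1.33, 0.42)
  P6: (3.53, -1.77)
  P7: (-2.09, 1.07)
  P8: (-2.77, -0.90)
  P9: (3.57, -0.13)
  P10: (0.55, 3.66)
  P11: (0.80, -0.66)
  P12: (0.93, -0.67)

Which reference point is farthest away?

P8

Distances from (1.35, 0.14):
P1: |1.58| + |-0.93| = 1.58 + 0.93 = 2.51
P2: |-1.76| + |-0.64| = 1.76 + 0.64 = 2.40
P3: |-2.22| + |1.06| = 2.22 + 1.06 = 3.28
P4: |0.18| + |0.34| = 0.18 + 0.34 = 0.52
P5: |-2.68| + |0.28| = 2.68 + 0.28 = 2.96
P6: |2.18| + |-1.91| = 2.18 + 1.91 = 4.09
P7: |-3.44| + |0.93| = 3.44 + 0.93 = 4.37
P8: |-4.12| + |-1.04| = 4.12 + 1.04 = 5.16
P9: |2.22| + |-0.27| = 2.22 + 0.27 = 2.49
P10: |-0.80| + |3.52| = 0.80 + 3.52 = 4.32
P11: |-0.55| + |-0.80| = 0.55 + 0.80 = 1.35
P12: |-0.42| + |-0.81| = 0.42 + 0.81 = 1.23
Maximum: P8 at 5.16.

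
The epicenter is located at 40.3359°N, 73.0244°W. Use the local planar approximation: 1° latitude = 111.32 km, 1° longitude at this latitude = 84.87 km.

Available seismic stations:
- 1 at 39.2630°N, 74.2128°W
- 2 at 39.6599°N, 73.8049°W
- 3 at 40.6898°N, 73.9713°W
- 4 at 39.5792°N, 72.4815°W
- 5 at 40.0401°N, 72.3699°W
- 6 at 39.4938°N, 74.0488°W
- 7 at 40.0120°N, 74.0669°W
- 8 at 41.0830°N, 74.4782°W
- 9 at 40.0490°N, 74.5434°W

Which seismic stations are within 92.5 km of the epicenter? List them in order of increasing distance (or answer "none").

5, 3

Distances from 40.3359°N, 73.0244°W:
1: 156.3247 km
2: 100.2536 km
3: 89.5005 km
4: 96.0139 km
5: 64.5740 km
6: 127.8530 km
7: 95.5419 km
8: 148.7965 km
9: 132.8147 km
Threshold 92.5 km: 5 (64.5740 km), 3 (89.5005 km) are within range.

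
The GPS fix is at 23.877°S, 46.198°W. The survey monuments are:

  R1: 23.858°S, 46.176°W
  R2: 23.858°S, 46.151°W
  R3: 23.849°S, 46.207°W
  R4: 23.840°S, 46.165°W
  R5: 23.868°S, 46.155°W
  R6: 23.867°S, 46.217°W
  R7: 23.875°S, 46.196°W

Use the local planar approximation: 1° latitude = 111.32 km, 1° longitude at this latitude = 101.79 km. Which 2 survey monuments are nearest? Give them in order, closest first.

Distances from 23.877°S, 46.198°W:
R1: √((0.019·111.32)² + (0.022·101.79)²) = √(4.47356 + 5.01482) = 3.080 km
R2: √((0.019·111.32)² + (0.047·101.79)²) = √(4.47356 + 22.88790) = 5.231 km
R3: √((0.028·111.32)² + (-0.009·101.79)²) = √(9.71544 + 0.83926) = 3.249 km
R4: √((0.037·111.32)² + (0.033·101.79)²) = √(16.96484 + 11.28335) = 5.315 km
R5: √((0.009·111.32)² + (0.043·101.79)²) = √(1.00376 + 19.15787) = 4.490 km
R6: √((0.010·111.32)² + (-0.019·101.79)²) = √(1.23921 + 3.74039) = 2.232 km
R7: √((0.002·111.32)² + (0.002·101.79)²) = √(0.04957 + 0.04144) = 0.302 km
Sorted: R7 (0.302 km) < R6 (2.232 km) < R1 (3.080 km) < R3 (3.249 km) < …

R7, R6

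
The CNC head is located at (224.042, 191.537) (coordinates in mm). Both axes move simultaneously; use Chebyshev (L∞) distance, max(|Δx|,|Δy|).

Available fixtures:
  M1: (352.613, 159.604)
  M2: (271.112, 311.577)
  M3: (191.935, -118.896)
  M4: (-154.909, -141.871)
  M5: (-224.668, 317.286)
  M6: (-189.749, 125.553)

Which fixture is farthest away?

Distances from (224.042, 191.537):
M1: max(|128.571|, |-31.933|) = 128.571 mm
M2: max(|47.070|, |120.040|) = 120.040 mm
M3: max(|-32.107|, |-310.433|) = 310.433 mm
M4: max(|-378.951|, |-333.408|) = 378.951 mm
M5: max(|-448.710|, |125.749|) = 448.710 mm
M6: max(|-413.791|, |-65.984|) = 413.791 mm
Maximum: M5 at 448.710 mm.

M5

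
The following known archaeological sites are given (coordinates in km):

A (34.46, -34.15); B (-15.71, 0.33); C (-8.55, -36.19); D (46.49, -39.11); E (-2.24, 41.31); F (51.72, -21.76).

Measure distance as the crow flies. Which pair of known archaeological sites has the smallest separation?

A and D

Pairwise distances:
A–B: 60.88 km
A–C: 43.06 km
A–D: 13.01 km
A–E: 83.91 km
A–F: 21.25 km
B–C: 37.22 km
B–D: 73.65 km
B–E: 43.14 km
B–F: 70.96 km
C–D: 55.12 km
C–E: 77.76 km
C–F: 61.97 km
D–E: 94.03 km
D–F: 18.12 km
E–F: 83.00 km
Closest pair: A–D at 13.01 km.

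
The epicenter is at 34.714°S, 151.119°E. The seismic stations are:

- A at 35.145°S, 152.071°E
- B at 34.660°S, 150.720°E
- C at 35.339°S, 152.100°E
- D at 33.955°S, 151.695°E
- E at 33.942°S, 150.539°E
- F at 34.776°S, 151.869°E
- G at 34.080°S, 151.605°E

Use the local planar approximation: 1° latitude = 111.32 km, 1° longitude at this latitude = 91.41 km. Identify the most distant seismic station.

Distances from 34.714°S, 151.119°E:
A: √((-0.431·111.32)² + (0.952·91.41)²) = √(2301.97676 + 7572.88418) = 99.372 km
B: √((0.054·111.32)² + (-0.399·91.41)²) = √(36.13549 + 1330.24982) = 36.965 km
C: √((-0.625·111.32)² + (0.981·91.41)²) = √(4840.68062 + 8041.28459) = 113.499 km
D: √((0.759·111.32)² + (0.576·91.41)²) = √(7138.87779 + 2772.24995) = 99.555 km
E: √((0.772·111.32)² + (-0.580·91.41)²) = √(7385.51860 + 2810.88712) = 100.977 km
F: √((-0.062·111.32)² + (0.750·91.41)²) = √(47.63540 + 4700.13081) = 68.904 km
G: √((0.634·111.32)² + (0.486·91.41)²) = √(4981.09599 + 1973.60373) = 83.395 km
Maximum: C at 113.499 km.

C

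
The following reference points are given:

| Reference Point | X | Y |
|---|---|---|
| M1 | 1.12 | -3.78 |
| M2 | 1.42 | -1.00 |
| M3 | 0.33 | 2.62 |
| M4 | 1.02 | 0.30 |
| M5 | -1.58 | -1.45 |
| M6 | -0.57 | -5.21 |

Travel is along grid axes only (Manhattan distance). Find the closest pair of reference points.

Pairwise distances:
M1–M2: 3.08
M1–M3: 7.19
M1–M4: 4.18
M1–M5: 5.03
M1–M6: 3.12
M2–M3: 4.71
M2–M4: 1.70
M2–M5: 3.45
M2–M6: 6.20
M3–M4: 3.01
M3–M5: 5.98
M3–M6: 8.73
M4–M5: 4.35
M4–M6: 7.10
M5–M6: 4.77
Closest pair: M2–M4 at 1.70.

M2 and M4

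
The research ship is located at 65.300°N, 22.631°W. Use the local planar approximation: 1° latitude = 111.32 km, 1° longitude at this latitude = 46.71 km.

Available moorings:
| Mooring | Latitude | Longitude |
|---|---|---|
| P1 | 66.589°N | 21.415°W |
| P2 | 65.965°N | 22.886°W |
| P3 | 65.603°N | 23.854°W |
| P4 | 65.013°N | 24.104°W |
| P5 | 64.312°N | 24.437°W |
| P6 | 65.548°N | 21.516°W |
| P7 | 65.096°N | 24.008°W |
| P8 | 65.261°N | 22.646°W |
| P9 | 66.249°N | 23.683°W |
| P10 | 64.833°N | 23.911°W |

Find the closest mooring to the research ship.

Distances from 65.300°N, 22.631°W:
P1: 154.324 km
P2: 74.980 km
P3: 66.341 km
P4: 75.860 km
P5: 138.610 km
P6: 58.946 km
P7: 68.211 km
P8: 4.398 km
P9: 116.512 km
P10: 79.229 km
Minimum: P8 at 4.398 km.

P8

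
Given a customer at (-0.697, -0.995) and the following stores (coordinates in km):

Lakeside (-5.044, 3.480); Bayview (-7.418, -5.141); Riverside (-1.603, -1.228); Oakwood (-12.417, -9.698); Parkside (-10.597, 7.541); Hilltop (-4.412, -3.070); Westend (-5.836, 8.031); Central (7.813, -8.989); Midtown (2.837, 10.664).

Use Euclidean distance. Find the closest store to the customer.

Distances from (-0.697, -0.995):
Lakeside: 6.239 km
Bayview: 7.897 km
Riverside: 0.935 km
Oakwood: 14.598 km
Parkside: 13.072 km
Hilltop: 4.255 km
Westend: 10.386 km
Central: 11.676 km
Midtown: 12.183 km
Minimum: Riverside at 0.935 km.

Riverside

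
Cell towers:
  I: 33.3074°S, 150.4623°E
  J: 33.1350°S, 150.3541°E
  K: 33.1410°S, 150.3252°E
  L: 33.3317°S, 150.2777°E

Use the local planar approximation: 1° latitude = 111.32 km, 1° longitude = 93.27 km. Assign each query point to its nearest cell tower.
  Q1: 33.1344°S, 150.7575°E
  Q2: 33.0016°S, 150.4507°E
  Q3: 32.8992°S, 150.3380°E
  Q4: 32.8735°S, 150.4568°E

Q1 at 33.1344°S, 150.7575°E:
  I: 33.6001 km
  J: 37.6252 km
  K: 40.3273 km
  L: 49.8502 km
  → nearest: I (33.6001 km)
Q2 at 33.0016°S, 150.4507°E:
  I: 34.0588 km
  J: 17.3696 km
  K: 19.4377 km
  L: 40.1333 km
  → nearest: J (17.3696 km)
Q3 at 32.8992°S, 150.3380°E:
  I: 46.8964 km
  J: 26.2922 km
  K: 26.9436 km
  L: 48.4733 km
  → nearest: J (26.2922 km)
Q4 at 32.8735°S, 150.4568°E:
  I: 48.3045 km
  J: 30.6457 km
  K: 32.2086 km
  L: 53.6725 km
  → nearest: J (30.6457 km)

Q1→I; Q2→J; Q3→J; Q4→J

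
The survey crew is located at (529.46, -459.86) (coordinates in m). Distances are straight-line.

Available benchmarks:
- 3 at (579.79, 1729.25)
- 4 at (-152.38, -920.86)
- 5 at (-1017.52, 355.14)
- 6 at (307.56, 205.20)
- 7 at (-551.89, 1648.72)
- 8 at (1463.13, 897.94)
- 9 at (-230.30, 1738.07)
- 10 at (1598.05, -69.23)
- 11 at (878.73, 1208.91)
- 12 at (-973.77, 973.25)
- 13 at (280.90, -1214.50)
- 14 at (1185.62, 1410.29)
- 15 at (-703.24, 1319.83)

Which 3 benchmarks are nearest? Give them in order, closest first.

6, 13, 4

Distances from (529.46, -459.86):
3: √((50.33)² + (2189.11)²) = √(2533.1089 + 4792202.5921) = 2189.69 m
4: √((-681.84)² + (-461.00)²) = √(464905.7856 + 212521.0000) = 823.06 m
5: √((-1546.98)² + (815.00)²) = √(2393147.1204 + 664225.0000) = 1748.53 m
6: √((-221.90)² + (665.06)²) = √(49239.6100 + 442304.8036) = 701.10 m
7: √((-1081.35)² + (2108.58)²) = √(1169317.8225 + 4446109.6164) = 2369.69 m
8: √((933.67)² + (1357.80)²) = √(871739.6689 + 1843620.8400) = 1647.84 m
9: √((-759.76)² + (2197.93)²) = √(577235.2576 + 4830896.2849) = 2325.54 m
10: √((1068.59)² + (390.63)²) = √(1141884.5881 + 152591.7969) = 1137.75 m
11: √((349.27)² + (1668.77)²) = √(121989.5329 + 2784793.3129) = 1704.93 m
12: √((-1503.23)² + (1433.11)²) = √(2259700.4329 + 2053804.2721) = 2076.90 m
13: √((-248.56)² + (-754.64)²) = √(61782.0736 + 569481.5296) = 794.52 m
14: √((656.16)² + (1870.15)²) = √(430545.9456 + 3497461.0225) = 1981.92 m
15: √((-1232.70)² + (1779.69)²) = √(1519549.2900 + 3167296.4961) = 2164.91 m
Sorted: 6 (701.10 m) < 13 (794.52 m) < 4 (823.06 m) < 10 (1137.75 m) < 8 (1647.84 m) < …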